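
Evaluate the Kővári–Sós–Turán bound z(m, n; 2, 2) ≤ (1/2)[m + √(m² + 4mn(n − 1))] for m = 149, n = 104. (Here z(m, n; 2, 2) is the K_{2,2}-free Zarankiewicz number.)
z(149, 104; 2, 2) ≤ (1/2)[149 + √(149² + 4·149·104·103)] = (1/2)[149 + √6406553] = 1340.0585

Kővári–Sós–Turán: let r_1, ..., r_149 be the row sums and z = Σ r_i the total number of 1s. Each pair of columns can share at most one row with both entries 1 (else a 2×2 all-ones block appears), so Σ_i C(r_i, 2) ≤ C(104, 2) = 5356. By convexity Σ_i C(r_i, 2) ≥ 149·C(z/149, 2) = z(z − 149)/(2·149), giving z² − 149z − 149·104·103 ≤ 0 and hence z ≤ (1/2)[149 + √(22201 + 4·1596088)] = (1/2)[149 + √6406553] ≈ (1/2)(149 + 2531.1169) = 1340.0585.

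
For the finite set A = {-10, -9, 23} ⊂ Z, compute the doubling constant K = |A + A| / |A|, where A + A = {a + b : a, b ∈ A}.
K = |A + A| / |A| = 6/3 = 2

Enumerate A + A = {a + b : a, b ∈ A}. With |A| = 3, there are |A|^2 = 9 ordered sum pairs; collecting distinct values, A + A = {-20, -19, -18, 13, 14, 46}, so |A + A| = 6. Thus K = 6/3 = 2. For comparison, the minimum possible |A + A| over all 3-element sets is 2·3 − 1 = 5 (so min K = 5/3), attained only by arithmetic progressions.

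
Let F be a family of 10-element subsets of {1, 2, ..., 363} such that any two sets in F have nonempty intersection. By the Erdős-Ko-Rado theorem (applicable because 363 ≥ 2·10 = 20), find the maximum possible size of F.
max |F| = C(362, 9) = 266123082185839570

Erdős-Ko-Rado (1961): when n ≥ 2k, max |F| = C(n−1, k−1). The bound is attained by the star {A : i ∈ A} for any fixed i ∈ [n]. Here C(363−1, 10−1) = C(362, 9) = 266123082185839570.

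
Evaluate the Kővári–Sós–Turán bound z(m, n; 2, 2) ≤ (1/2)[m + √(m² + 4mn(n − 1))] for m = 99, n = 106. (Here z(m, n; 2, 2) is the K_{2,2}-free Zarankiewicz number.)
z(99, 106; 2, 2) ≤ (1/2)[99 + √(99² + 4·99·106·105)] = (1/2)[99 + √4417281] = 1100.3664

Kővári–Sós–Turán: let r_1, ..., r_99 be the row sums and z = Σ r_i the total number of 1s. Each pair of columns can share at most one row with both entries 1 (else a 2×2 all-ones block appears), so Σ_i C(r_i, 2) ≤ C(106, 2) = 5565. By convexity Σ_i C(r_i, 2) ≥ 99·C(z/99, 2) = z(z − 99)/(2·99), giving z² − 99z − 99·106·105 ≤ 0 and hence z ≤ (1/2)[99 + √(9801 + 4·1101870)] = (1/2)[99 + √4417281] ≈ (1/2)(99 + 2101.7329) = 1100.3664.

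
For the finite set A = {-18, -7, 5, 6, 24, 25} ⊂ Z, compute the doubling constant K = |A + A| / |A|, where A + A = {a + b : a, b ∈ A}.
K = |A + A| / |A| = 20/6 = 10/3

Enumerate A + A = {a + b : a, b ∈ A}. With |A| = 6, there are |A|^2 = 36 ordered sum pairs; collecting distinct values, A + A = {-36, -25, -14, -13, -12, -2, -1, 6, 7, 10, 11, 12, 17, 18, 29, 30, 31, 48, 49, 50}, so |A + A| = 20. Thus K = 20/6 = 10/3. For comparison, the minimum possible |A + A| over all 6-element sets is 2·6 − 1 = 11 (so min K = 11/6), attained only by arithmetic progressions.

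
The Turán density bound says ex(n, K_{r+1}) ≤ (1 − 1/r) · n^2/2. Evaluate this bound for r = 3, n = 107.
Turán density bound = (2/3) · 107^2/2 = 11449/3 ≈ 3816.3333

Turán's theorem: ex(n, K_{r+1}) is achieved by the complete r-partite Turán graph T(n, r) with parts as balanced as possible, and is at most (1 − 1/r) · n^2/2. For r = 3, n = 107: the density bound is (2/3) · 11449/2 = 11449/3 ≈ 3816.3333. The integer-valued extremum is e(T(107, 3)) = 3816, which is strictly less than the density bound 11449/3 since 3 ∤ 107 (the parts of T(107, 3) cannot all be equal).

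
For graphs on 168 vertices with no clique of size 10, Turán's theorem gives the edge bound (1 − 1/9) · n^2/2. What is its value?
Turán density bound = (8/9) · 168^2/2 = 12544

Turán's theorem: ex(n, K_{r+1}) is achieved by the complete r-partite Turán graph T(n, r) with parts as balanced as possible, and is at most (1 − 1/r) · n^2/2. For r = 9, n = 168: the density bound is (8/9) · 28224/2 = 12544. The integer-valued extremum is e(T(168, 9)) = 12543, which is strictly less than the density bound 12544 since 9 ∤ 168 (the parts of T(168, 9) cannot all be equal).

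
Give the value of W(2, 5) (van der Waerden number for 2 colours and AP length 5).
W(2, 5) = 178

This is a classical value, W(2, 5) = 178, established by combining an explicit 2-colouring of {1, ..., 177} with no monochromatic 5-AP (giving the lower bound W(2, 5) > 177) and a finite case analysis / exhaustive computer search showing every 2-colouring of {1, ..., 178} has such an AP.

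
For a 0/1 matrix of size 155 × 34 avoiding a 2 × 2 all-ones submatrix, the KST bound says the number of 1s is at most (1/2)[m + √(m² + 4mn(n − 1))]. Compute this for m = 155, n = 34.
z(155, 34; 2, 2) ≤ (1/2)[155 + √(155² + 4·155·34·33)] = (1/2)[155 + √719665] = 501.6654

Kővári–Sós–Turán: let r_1, ..., r_155 be the row sums and z = Σ r_i the total number of 1s. Each pair of columns can share at most one row with both entries 1 (else a 2×2 all-ones block appears), so Σ_i C(r_i, 2) ≤ C(34, 2) = 561. By convexity Σ_i C(r_i, 2) ≥ 155·C(z/155, 2) = z(z − 155)/(2·155), giving z² − 155z − 155·34·33 ≤ 0 and hence z ≤ (1/2)[155 + √(24025 + 4·173910)] = (1/2)[155 + √719665] ≈ (1/2)(155 + 848.3307) = 501.6654.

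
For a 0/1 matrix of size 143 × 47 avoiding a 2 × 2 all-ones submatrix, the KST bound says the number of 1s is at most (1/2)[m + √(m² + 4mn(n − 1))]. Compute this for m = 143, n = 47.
z(143, 47; 2, 2) ≤ (1/2)[143 + √(143² + 4·143·47·46)] = (1/2)[143 + √1257113] = 632.1053

Kővári–Sós–Turán: let r_1, ..., r_143 be the row sums and z = Σ r_i the total number of 1s. Each pair of columns can share at most one row with both entries 1 (else a 2×2 all-ones block appears), so Σ_i C(r_i, 2) ≤ C(47, 2) = 1081. By convexity Σ_i C(r_i, 2) ≥ 143·C(z/143, 2) = z(z − 143)/(2·143), giving z² − 143z − 143·47·46 ≤ 0 and hence z ≤ (1/2)[143 + √(20449 + 4·309166)] = (1/2)[143 + √1257113] ≈ (1/2)(143 + 1121.2105) = 632.1053.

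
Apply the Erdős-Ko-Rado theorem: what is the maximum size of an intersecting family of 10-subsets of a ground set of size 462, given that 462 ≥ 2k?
max |F| = C(461, 9) = 2395633524634640355

The Erdős-Ko-Rado theorem states: for n ≥ 2k, an intersecting family of k-subsets of an n-element set has size at most C(n − 1, k − 1), with equality for 'star' families {A ⊆ [n] : |A| = k, i ∈ A} (fix an element i). For n = 462, k = 10: C(461, 9) = 2395633524634640355.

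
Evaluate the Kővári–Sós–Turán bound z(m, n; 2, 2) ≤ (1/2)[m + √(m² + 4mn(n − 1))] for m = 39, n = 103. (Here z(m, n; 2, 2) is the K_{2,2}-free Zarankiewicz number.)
z(39, 103; 2, 2) ≤ (1/2)[39 + √(39² + 4·39·103·102)] = (1/2)[39 + √1640457] = 659.9016

Kővári–Sós–Turán: let r_1, ..., r_39 be the row sums and z = Σ r_i the total number of 1s. Each pair of columns can share at most one row with both entries 1 (else a 2×2 all-ones block appears), so Σ_i C(r_i, 2) ≤ C(103, 2) = 5253. By convexity Σ_i C(r_i, 2) ≥ 39·C(z/39, 2) = z(z − 39)/(2·39), giving z² − 39z − 39·103·102 ≤ 0 and hence z ≤ (1/2)[39 + √(1521 + 4·409734)] = (1/2)[39 + √1640457] ≈ (1/2)(39 + 1280.8033) = 659.9016.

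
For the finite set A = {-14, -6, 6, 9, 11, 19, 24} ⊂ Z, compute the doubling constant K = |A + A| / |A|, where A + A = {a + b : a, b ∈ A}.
K = |A + A| / |A| = 25/7

Enumerate A + A = {a + b : a, b ∈ A}. With |A| = 7, there are |A|^2 = 49 ordered sum pairs; collecting distinct values, A + A = {-28, -20, -12, -8, -5, -3, 0, 3, 5, 10, 12, 13, 15, 17, 18, 20, 22, 25, 28, 30, 33, 35, 38, 43, 48}, so |A + A| = 25. Thus K = 25/7. For comparison, the minimum possible |A + A| over all 7-element sets is 2·7 − 1 = 13 (so min K = 13/7), attained only by arithmetic progressions.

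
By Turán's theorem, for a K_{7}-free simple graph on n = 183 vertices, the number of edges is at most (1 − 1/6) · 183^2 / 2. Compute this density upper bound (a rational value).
Turán density bound = (5/6) · 183^2/2 = 55815/4 ≈ 13953.75

Turán's theorem: ex(n, K_{r+1}) is achieved by the complete r-partite Turán graph T(n, r) with parts as balanced as possible, and is at most (1 − 1/r) · n^2/2. For r = 6, n = 183: the density bound is (5/6) · 33489/2 = 55815/4 ≈ 13953.75. The integer-valued extremum is e(T(183, 6)) = 13953, which is strictly less than the density bound 55815/4 since 6 ∤ 183 (the parts of T(183, 6) cannot all be equal).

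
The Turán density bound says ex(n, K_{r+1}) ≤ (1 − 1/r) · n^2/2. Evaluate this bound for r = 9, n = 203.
Turán density bound = (8/9) · 203^2/2 = 164836/9 ≈ 18315.1111

Turán's theorem: ex(n, K_{r+1}) is achieved by the complete r-partite Turán graph T(n, r) with parts as balanced as possible, and is at most (1 − 1/r) · n^2/2. For r = 9, n = 203: the density bound is (8/9) · 41209/2 = 164836/9 ≈ 18315.1111. The integer-valued extremum is e(T(203, 9)) = 18314, which is strictly less than the density bound 164836/9 since 9 ∤ 203 (the parts of T(203, 9) cannot all be equal).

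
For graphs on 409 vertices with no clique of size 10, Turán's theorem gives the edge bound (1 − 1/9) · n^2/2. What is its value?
Turán density bound = (8/9) · 409^2/2 = 669124/9 ≈ 74347.1111

Turán's theorem: ex(n, K_{r+1}) is achieved by the complete r-partite Turán graph T(n, r) with parts as balanced as possible, and is at most (1 − 1/r) · n^2/2. For r = 9, n = 409: the density bound is (8/9) · 167281/2 = 669124/9 ≈ 74347.1111. The integer-valued extremum is e(T(409, 9)) = 74346, which is strictly less than the density bound 669124/9 since 9 ∤ 409 (the parts of T(409, 9) cannot all be equal).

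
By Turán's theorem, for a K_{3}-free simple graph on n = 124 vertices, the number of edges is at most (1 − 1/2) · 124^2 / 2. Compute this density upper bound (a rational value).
Turán density bound = (1/2) · 124^2/2 = 3844

Turán's theorem: ex(n, K_{r+1}) is achieved by the complete r-partite Turán graph T(n, r) with parts as balanced as possible, and is at most (1 − 1/r) · n^2/2. For r = 2, n = 124: the density bound is (1/2) · 15376/2 = 3844. Since 2 ∣ 124, the Turán graph T(124, 2) has parts of equal size 62, and its edge count e(T(124, 2)) = 3844 attains the density bound exactly.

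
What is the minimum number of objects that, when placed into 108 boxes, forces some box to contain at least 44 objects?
n = (44 − 1)·108 + 1 = 4645

By the generalised pigeonhole principle, to guarantee some box contains ≥ r objects we need more than (r − 1) · k objects total. Threshold: n = (r − 1) · k + 1. With r = 44 and k = 108: n = 43 · 108 + 1 = 4644 + 1 = 4645. For n = 4644 = 43 · 108, we can put exactly 43 objects in every box, avoiding 44 in any single one — so 4645 is tight.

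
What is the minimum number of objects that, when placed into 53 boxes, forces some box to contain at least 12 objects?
n = (12 − 1)·53 + 1 = 584

By the generalised pigeonhole principle, to guarantee some box contains ≥ r objects we need more than (r − 1) · k objects total. Threshold: n = (r − 1) · k + 1. With r = 12 and k = 53: n = 11 · 53 + 1 = 583 + 1 = 584. For n = 583 = 11 · 53, we can put exactly 11 objects in every box, avoiding 12 in any single one — so 584 is tight.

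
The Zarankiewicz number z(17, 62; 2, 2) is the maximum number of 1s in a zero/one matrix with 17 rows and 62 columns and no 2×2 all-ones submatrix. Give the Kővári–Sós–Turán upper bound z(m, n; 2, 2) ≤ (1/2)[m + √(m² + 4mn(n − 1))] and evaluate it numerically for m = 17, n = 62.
z(17, 62; 2, 2) ≤ (1/2)[17 + √(17² + 4·17·62·61)] = (1/2)[17 + √257465] = 262.205

Kővári–Sós–Turán: let r_1, ..., r_17 be the row sums and z = Σ r_i the total number of 1s. Each pair of columns can share at most one row with both entries 1 (else a 2×2 all-ones block appears), so Σ_i C(r_i, 2) ≤ C(62, 2) = 1891. By convexity Σ_i C(r_i, 2) ≥ 17·C(z/17, 2) = z(z − 17)/(2·17), giving z² − 17z − 17·62·61 ≤ 0 and hence z ≤ (1/2)[17 + √(289 + 4·64294)] = (1/2)[17 + √257465] ≈ (1/2)(17 + 507.4101) = 262.205.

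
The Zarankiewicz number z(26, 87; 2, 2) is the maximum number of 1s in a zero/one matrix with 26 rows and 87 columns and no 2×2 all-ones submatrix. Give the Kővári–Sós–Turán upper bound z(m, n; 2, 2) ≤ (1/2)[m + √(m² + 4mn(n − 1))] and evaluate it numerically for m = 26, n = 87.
z(26, 87; 2, 2) ≤ (1/2)[26 + √(26² + 4·26·87·86)] = (1/2)[26 + √778804] = 454.2494

Kővári–Sós–Turán: let r_1, ..., r_26 be the row sums and z = Σ r_i the total number of 1s. Each pair of columns can share at most one row with both entries 1 (else a 2×2 all-ones block appears), so Σ_i C(r_i, 2) ≤ C(87, 2) = 3741. By convexity Σ_i C(r_i, 2) ≥ 26·C(z/26, 2) = z(z − 26)/(2·26), giving z² − 26z − 26·87·86 ≤ 0 and hence z ≤ (1/2)[26 + √(676 + 4·194532)] = (1/2)[26 + √778804] ≈ (1/2)(26 + 882.4987) = 454.2494.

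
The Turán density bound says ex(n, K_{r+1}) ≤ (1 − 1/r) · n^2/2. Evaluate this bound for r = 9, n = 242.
Turán density bound = (8/9) · 242^2/2 = 234256/9 ≈ 26028.4444

Turán's theorem: ex(n, K_{r+1}) is achieved by the complete r-partite Turán graph T(n, r) with parts as balanced as possible, and is at most (1 − 1/r) · n^2/2. For r = 9, n = 242: the density bound is (8/9) · 58564/2 = 234256/9 ≈ 26028.4444. The integer-valued extremum is e(T(242, 9)) = 26028, which is strictly less than the density bound 234256/9 since 9 ∤ 242 (the parts of T(242, 9) cannot all be equal).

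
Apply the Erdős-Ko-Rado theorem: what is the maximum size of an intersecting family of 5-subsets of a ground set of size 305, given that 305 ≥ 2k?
max |F| = C(304, 4) = 348881876

The Erdős-Ko-Rado theorem states: for n ≥ 2k, an intersecting family of k-subsets of an n-element set has size at most C(n − 1, k − 1), with equality for 'star' families {A ⊆ [n] : |A| = k, i ∈ A} (fix an element i). For n = 305, k = 5: C(304, 4) = 348881876.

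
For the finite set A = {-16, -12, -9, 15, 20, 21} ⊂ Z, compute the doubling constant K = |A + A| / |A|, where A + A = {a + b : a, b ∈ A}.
K = |A + A| / |A| = 21/6 = 7/2

Enumerate A + A = {a + b : a, b ∈ A}. With |A| = 6, there are |A|^2 = 36 ordered sum pairs; collecting distinct values, A + A = {-32, -28, -25, -24, -21, -18, -1, 3, 4, 5, 6, 8, 9, 11, 12, 30, 35, 36, 40, 41, 42}, so |A + A| = 21. Thus K = 21/6 = 7/2. For comparison, the minimum possible |A + A| over all 6-element sets is 2·6 − 1 = 11 (so min K = 11/6), attained only by arithmetic progressions.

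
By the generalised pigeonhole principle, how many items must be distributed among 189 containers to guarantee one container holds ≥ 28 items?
n = (28 − 1)·189 + 1 = 5104

By the generalised pigeonhole principle, to guarantee some box contains ≥ r objects we need more than (r − 1) · k objects total. Threshold: n = (r − 1) · k + 1. With r = 28 and k = 189: n = 27 · 189 + 1 = 5103 + 1 = 5104. For n = 5103 = 27 · 189, we can put exactly 27 objects in every box, avoiding 28 in any single one — so 5104 is tight.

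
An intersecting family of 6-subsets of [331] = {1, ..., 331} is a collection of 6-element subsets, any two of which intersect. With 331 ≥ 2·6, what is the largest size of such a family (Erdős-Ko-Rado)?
max |F| = C(330, 5) = 31634996316

The Erdős-Ko-Rado theorem states: for n ≥ 2k, an intersecting family of k-subsets of an n-element set has size at most C(n − 1, k − 1), with equality for 'star' families {A ⊆ [n] : |A| = k, i ∈ A} (fix an element i). For n = 331, k = 6: C(330, 5) = 31634996316.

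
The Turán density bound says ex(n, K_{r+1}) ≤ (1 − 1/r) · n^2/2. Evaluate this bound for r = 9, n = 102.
Turán density bound = (8/9) · 102^2/2 = 4624

Turán's theorem: ex(n, K_{r+1}) is achieved by the complete r-partite Turán graph T(n, r) with parts as balanced as possible, and is at most (1 − 1/r) · n^2/2. For r = 9, n = 102: the density bound is (8/9) · 10404/2 = 4624. The integer-valued extremum is e(T(102, 9)) = 4623, which is strictly less than the density bound 4624 since 9 ∤ 102 (the parts of T(102, 9) cannot all be equal).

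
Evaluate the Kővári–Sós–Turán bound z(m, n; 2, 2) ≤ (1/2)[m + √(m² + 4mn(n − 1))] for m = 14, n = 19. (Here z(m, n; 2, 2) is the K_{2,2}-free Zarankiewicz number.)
z(14, 19; 2, 2) ≤ (1/2)[14 + √(14² + 4·14·19·18)] = (1/2)[14 + √19348] = 76.5485

Kővári–Sós–Turán: let r_1, ..., r_14 be the row sums and z = Σ r_i the total number of 1s. Each pair of columns can share at most one row with both entries 1 (else a 2×2 all-ones block appears), so Σ_i C(r_i, 2) ≤ C(19, 2) = 171. By convexity Σ_i C(r_i, 2) ≥ 14·C(z/14, 2) = z(z − 14)/(2·14), giving z² − 14z − 14·19·18 ≤ 0 and hence z ≤ (1/2)[14 + √(196 + 4·4788)] = (1/2)[14 + √19348] ≈ (1/2)(14 + 139.0971) = 76.5485.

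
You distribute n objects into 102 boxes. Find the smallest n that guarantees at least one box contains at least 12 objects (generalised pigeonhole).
n = (12 − 1)·102 + 1 = 1123

By the generalised pigeonhole principle, to guarantee some box contains ≥ r objects we need more than (r − 1) · k objects total. Threshold: n = (r − 1) · k + 1. With r = 12 and k = 102: n = 11 · 102 + 1 = 1122 + 1 = 1123. For n = 1122 = 11 · 102, we can put exactly 11 objects in every box, avoiding 12 in any single one — so 1123 is tight.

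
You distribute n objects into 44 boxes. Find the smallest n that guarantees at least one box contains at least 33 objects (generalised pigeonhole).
n = (33 − 1)·44 + 1 = 1409

By the generalised pigeonhole principle, to guarantee some box contains ≥ r objects we need more than (r − 1) · k objects total. Threshold: n = (r − 1) · k + 1. With r = 33 and k = 44: n = 32 · 44 + 1 = 1408 + 1 = 1409. For n = 1408 = 32 · 44, we can put exactly 32 objects in every box, avoiding 33 in any single one — so 1409 is tight.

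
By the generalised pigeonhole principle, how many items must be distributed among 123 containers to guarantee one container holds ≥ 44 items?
n = (44 − 1)·123 + 1 = 5290

By the generalised pigeonhole principle, to guarantee some box contains ≥ r objects we need more than (r − 1) · k objects total. Threshold: n = (r − 1) · k + 1. With r = 44 and k = 123: n = 43 · 123 + 1 = 5289 + 1 = 5290. For n = 5289 = 43 · 123, we can put exactly 43 objects in every box, avoiding 44 in any single one — so 5290 is tight.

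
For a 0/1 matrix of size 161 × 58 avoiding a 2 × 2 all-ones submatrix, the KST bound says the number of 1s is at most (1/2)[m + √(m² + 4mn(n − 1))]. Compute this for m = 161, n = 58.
z(161, 58; 2, 2) ≤ (1/2)[161 + √(161² + 4·161·58·57)] = (1/2)[161 + √2154985] = 814.4934

Kővári–Sós–Turán: let r_1, ..., r_161 be the row sums and z = Σ r_i the total number of 1s. Each pair of columns can share at most one row with both entries 1 (else a 2×2 all-ones block appears), so Σ_i C(r_i, 2) ≤ C(58, 2) = 1653. By convexity Σ_i C(r_i, 2) ≥ 161·C(z/161, 2) = z(z − 161)/(2·161), giving z² − 161z − 161·58·57 ≤ 0 and hence z ≤ (1/2)[161 + √(25921 + 4·532266)] = (1/2)[161 + √2154985] ≈ (1/2)(161 + 1467.9867) = 814.4934.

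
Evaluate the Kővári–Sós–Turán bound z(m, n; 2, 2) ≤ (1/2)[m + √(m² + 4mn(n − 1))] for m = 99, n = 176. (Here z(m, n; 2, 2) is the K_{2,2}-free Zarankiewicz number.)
z(99, 176; 2, 2) ≤ (1/2)[99 + √(99² + 4·99·176·175)] = (1/2)[99 + √12206601] = 1796.3973

Kővári–Sós–Turán: let r_1, ..., r_99 be the row sums and z = Σ r_i the total number of 1s. Each pair of columns can share at most one row with both entries 1 (else a 2×2 all-ones block appears), so Σ_i C(r_i, 2) ≤ C(176, 2) = 15400. By convexity Σ_i C(r_i, 2) ≥ 99·C(z/99, 2) = z(z − 99)/(2·99), giving z² − 99z − 99·176·175 ≤ 0 and hence z ≤ (1/2)[99 + √(9801 + 4·3049200)] = (1/2)[99 + √12206601] ≈ (1/2)(99 + 3493.7946) = 1796.3973.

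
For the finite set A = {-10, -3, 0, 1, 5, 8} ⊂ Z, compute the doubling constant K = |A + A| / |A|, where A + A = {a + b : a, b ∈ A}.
K = |A + A| / |A| = 18/6 = 3

Enumerate A + A = {a + b : a, b ∈ A}. With |A| = 6, there are |A|^2 = 36 ordered sum pairs; collecting distinct values, A + A = {-20, -13, -10, -9, -6, -5, -3, -2, 0, 1, 2, 5, 6, 8, 9, 10, 13, 16}, so |A + A| = 18. Thus K = 18/6 = 3. For comparison, the minimum possible |A + A| over all 6-element sets is 2·6 − 1 = 11 (so min K = 11/6), attained only by arithmetic progressions.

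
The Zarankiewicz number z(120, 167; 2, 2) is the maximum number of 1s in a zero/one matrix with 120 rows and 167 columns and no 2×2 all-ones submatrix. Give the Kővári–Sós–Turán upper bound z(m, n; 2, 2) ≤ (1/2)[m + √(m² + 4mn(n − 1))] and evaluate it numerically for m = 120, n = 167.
z(120, 167; 2, 2) ≤ (1/2)[120 + √(120² + 4·120·167·166)] = (1/2)[120 + √13320960] = 1884.8945

Kővári–Sós–Turán: let r_1, ..., r_120 be the row sums and z = Σ r_i the total number of 1s. Each pair of columns can share at most one row with both entries 1 (else a 2×2 all-ones block appears), so Σ_i C(r_i, 2) ≤ C(167, 2) = 13861. By convexity Σ_i C(r_i, 2) ≥ 120·C(z/120, 2) = z(z − 120)/(2·120), giving z² − 120z − 120·167·166 ≤ 0 and hence z ≤ (1/2)[120 + √(14400 + 4·3326640)] = (1/2)[120 + √13320960] ≈ (1/2)(120 + 3649.789) = 1884.8945.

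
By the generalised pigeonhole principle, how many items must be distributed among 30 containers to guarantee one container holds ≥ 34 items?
n = (34 − 1)·30 + 1 = 991

By the generalised pigeonhole principle, to guarantee some box contains ≥ r objects we need more than (r − 1) · k objects total. Threshold: n = (r − 1) · k + 1. With r = 34 and k = 30: n = 33 · 30 + 1 = 990 + 1 = 991. For n = 990 = 33 · 30, we can put exactly 33 objects in every box, avoiding 34 in any single one — so 991 is tight.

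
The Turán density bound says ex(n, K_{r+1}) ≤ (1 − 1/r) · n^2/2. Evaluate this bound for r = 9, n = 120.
Turán density bound = (8/9) · 120^2/2 = 6400

Turán's theorem: ex(n, K_{r+1}) is achieved by the complete r-partite Turán graph T(n, r) with parts as balanced as possible, and is at most (1 − 1/r) · n^2/2. For r = 9, n = 120: the density bound is (8/9) · 14400/2 = 6400. The integer-valued extremum is e(T(120, 9)) = 6399, which is strictly less than the density bound 6400 since 9 ∤ 120 (the parts of T(120, 9) cannot all be equal).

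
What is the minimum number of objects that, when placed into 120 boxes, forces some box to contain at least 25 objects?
n = (25 − 1)·120 + 1 = 2881

By the generalised pigeonhole principle, to guarantee some box contains ≥ r objects we need more than (r − 1) · k objects total. Threshold: n = (r − 1) · k + 1. With r = 25 and k = 120: n = 24 · 120 + 1 = 2880 + 1 = 2881. For n = 2880 = 24 · 120, we can put exactly 24 objects in every box, avoiding 25 in any single one — so 2881 is tight.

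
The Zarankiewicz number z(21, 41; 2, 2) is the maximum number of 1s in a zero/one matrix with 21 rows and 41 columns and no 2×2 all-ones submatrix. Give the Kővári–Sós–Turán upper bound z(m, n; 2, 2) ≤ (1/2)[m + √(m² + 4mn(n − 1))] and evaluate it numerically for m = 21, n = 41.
z(21, 41; 2, 2) ≤ (1/2)[21 + √(21² + 4·21·41·40)] = (1/2)[21 + √138201] = 196.377

Kővári–Sós–Turán: let r_1, ..., r_21 be the row sums and z = Σ r_i the total number of 1s. Each pair of columns can share at most one row with both entries 1 (else a 2×2 all-ones block appears), so Σ_i C(r_i, 2) ≤ C(41, 2) = 820. By convexity Σ_i C(r_i, 2) ≥ 21·C(z/21, 2) = z(z − 21)/(2·21), giving z² − 21z − 21·41·40 ≤ 0 and hence z ≤ (1/2)[21 + √(441 + 4·34440)] = (1/2)[21 + √138201] ≈ (1/2)(21 + 371.754) = 196.377.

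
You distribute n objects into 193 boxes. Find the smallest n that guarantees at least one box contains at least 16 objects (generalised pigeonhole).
n = (16 − 1)·193 + 1 = 2896

By the generalised pigeonhole principle, to guarantee some box contains ≥ r objects we need more than (r − 1) · k objects total. Threshold: n = (r − 1) · k + 1. With r = 16 and k = 193: n = 15 · 193 + 1 = 2895 + 1 = 2896. For n = 2895 = 15 · 193, we can put exactly 15 objects in every box, avoiding 16 in any single one — so 2896 is tight.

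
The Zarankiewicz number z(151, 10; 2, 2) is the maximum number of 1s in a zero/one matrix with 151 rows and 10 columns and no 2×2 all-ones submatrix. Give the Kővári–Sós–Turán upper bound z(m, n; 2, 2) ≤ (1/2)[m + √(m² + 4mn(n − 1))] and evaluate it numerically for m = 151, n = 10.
z(151, 10; 2, 2) ≤ (1/2)[151 + √(151² + 4·151·10·9)] = (1/2)[151 + √77161] = 214.3893

Kővári–Sós–Turán: let r_1, ..., r_151 be the row sums and z = Σ r_i the total number of 1s. Each pair of columns can share at most one row with both entries 1 (else a 2×2 all-ones block appears), so Σ_i C(r_i, 2) ≤ C(10, 2) = 45. By convexity Σ_i C(r_i, 2) ≥ 151·C(z/151, 2) = z(z − 151)/(2·151), giving z² − 151z − 151·10·9 ≤ 0 and hence z ≤ (1/2)[151 + √(22801 + 4·13590)] = (1/2)[151 + √77161] ≈ (1/2)(151 + 277.7787) = 214.3893.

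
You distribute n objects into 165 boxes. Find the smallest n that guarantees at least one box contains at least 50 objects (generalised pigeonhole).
n = (50 − 1)·165 + 1 = 8086

By the generalised pigeonhole principle, to guarantee some box contains ≥ r objects we need more than (r − 1) · k objects total. Threshold: n = (r − 1) · k + 1. With r = 50 and k = 165: n = 49 · 165 + 1 = 8085 + 1 = 8086. For n = 8085 = 49 · 165, we can put exactly 49 objects in every box, avoiding 50 in any single one — so 8086 is tight.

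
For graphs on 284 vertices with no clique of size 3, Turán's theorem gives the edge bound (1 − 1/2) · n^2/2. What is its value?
Turán density bound = (1/2) · 284^2/2 = 20164

Turán's theorem: ex(n, K_{r+1}) is achieved by the complete r-partite Turán graph T(n, r) with parts as balanced as possible, and is at most (1 − 1/r) · n^2/2. For r = 2, n = 284: the density bound is (1/2) · 80656/2 = 20164. Since 2 ∣ 284, the Turán graph T(284, 2) has parts of equal size 142, and its edge count e(T(284, 2)) = 20164 attains the density bound exactly.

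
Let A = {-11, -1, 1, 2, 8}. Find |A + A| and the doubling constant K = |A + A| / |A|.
K = |A + A| / |A| = 15/5 = 3

Enumerate A + A = {a + b : a, b ∈ A}. With |A| = 5, there are |A|^2 = 25 ordered sum pairs; collecting distinct values, A + A = {-22, -12, -10, -9, -3, -2, 0, 1, 2, 3, 4, 7, 9, 10, 16}, so |A + A| = 15. Thus K = 15/5 = 3. For comparison, the minimum possible |A + A| over all 5-element sets is 2·5 − 1 = 9 (so min K = 9/5), attained only by arithmetic progressions.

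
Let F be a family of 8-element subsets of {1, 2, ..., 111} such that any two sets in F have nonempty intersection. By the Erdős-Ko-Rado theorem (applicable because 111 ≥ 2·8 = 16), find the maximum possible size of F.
max |F| = C(110, 7) = 31821795720

The Erdős-Ko-Rado theorem states: for n ≥ 2k, an intersecting family of k-subsets of an n-element set has size at most C(n − 1, k − 1), with equality for 'star' families {A ⊆ [n] : |A| = k, i ∈ A} (fix an element i). For n = 111, k = 8: C(110, 7) = 31821795720.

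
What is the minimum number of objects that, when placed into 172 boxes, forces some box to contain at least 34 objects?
n = (34 − 1)·172 + 1 = 5677

By the generalised pigeonhole principle, to guarantee some box contains ≥ r objects we need more than (r − 1) · k objects total. Threshold: n = (r − 1) · k + 1. With r = 34 and k = 172: n = 33 · 172 + 1 = 5676 + 1 = 5677. For n = 5676 = 33 · 172, we can put exactly 33 objects in every box, avoiding 34 in any single one — so 5677 is tight.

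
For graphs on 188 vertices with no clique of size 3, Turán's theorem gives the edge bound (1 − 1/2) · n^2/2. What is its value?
Turán density bound = (1/2) · 188^2/2 = 8836

Turán's theorem: ex(n, K_{r+1}) is achieved by the complete r-partite Turán graph T(n, r) with parts as balanced as possible, and is at most (1 − 1/r) · n^2/2. For r = 2, n = 188: the density bound is (1/2) · 35344/2 = 8836. Since 2 ∣ 188, the Turán graph T(188, 2) has parts of equal size 94, and its edge count e(T(188, 2)) = 8836 attains the density bound exactly.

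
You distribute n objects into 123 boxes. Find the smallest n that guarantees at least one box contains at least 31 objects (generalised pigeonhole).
n = (31 − 1)·123 + 1 = 3691

By the generalised pigeonhole principle, to guarantee some box contains ≥ r objects we need more than (r − 1) · k objects total. Threshold: n = (r − 1) · k + 1. With r = 31 and k = 123: n = 30 · 123 + 1 = 3690 + 1 = 3691. For n = 3690 = 30 · 123, we can put exactly 30 objects in every box, avoiding 31 in any single one — so 3691 is tight.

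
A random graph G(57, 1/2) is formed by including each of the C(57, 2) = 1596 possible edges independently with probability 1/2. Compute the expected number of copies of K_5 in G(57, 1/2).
E[# K_5] = C(57, 5) · (1/2)^C(5, 2) = 4187106 / 2^10 = 2093553/512 ≈ 4088.970703

For each 5-subset S of vertices (there are C(57, 5) = 4187106 such S), let X_S = 1 if S induces a K_5 (all C(5, 2) = 10 edges present). Then P(X_S = 1) = (1/2)^10 = 1/1024. By linearity of expectation, E[# K_5] = C(57, 5) · (1/2)^10 = 4187106 / 1024 = 2093553/512 ≈ 4088.970703.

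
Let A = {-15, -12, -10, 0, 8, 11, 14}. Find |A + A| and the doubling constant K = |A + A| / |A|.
K = |A + A| / |A| = 25/7

Enumerate A + A = {a + b : a, b ∈ A}. With |A| = 7, there are |A|^2 = 49 ordered sum pairs; collecting distinct values, A + A = {-30, -27, -25, -24, -22, -20, -15, -12, -10, -7, -4, -2, -1, 0, 1, 2, 4, 8, 11, 14, 16, 19, 22, 25, 28}, so |A + A| = 25. Thus K = 25/7. For comparison, the minimum possible |A + A| over all 7-element sets is 2·7 − 1 = 13 (so min K = 13/7), attained only by arithmetic progressions.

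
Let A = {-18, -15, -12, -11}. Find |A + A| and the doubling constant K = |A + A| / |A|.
K = |A + A| / |A| = 9/4

Enumerate A + A = {a + b : a, b ∈ A}. With |A| = 4, there are |A|^2 = 16 ordered sum pairs; collecting distinct values, A + A = {-36, -33, -30, -29, -27, -26, -24, -23, -22}, so |A + A| = 9. Thus K = 9/4. For comparison, the minimum possible |A + A| over all 4-element sets is 2·4 − 1 = 7 (so min K = 7/4), attained only by arithmetic progressions.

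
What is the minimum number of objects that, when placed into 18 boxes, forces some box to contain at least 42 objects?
n = (42 − 1)·18 + 1 = 739

By the generalised pigeonhole principle, to guarantee some box contains ≥ r objects we need more than (r − 1) · k objects total. Threshold: n = (r − 1) · k + 1. With r = 42 and k = 18: n = 41 · 18 + 1 = 738 + 1 = 739. For n = 738 = 41 · 18, we can put exactly 41 objects in every box, avoiding 42 in any single one — so 739 is tight.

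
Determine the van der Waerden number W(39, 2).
W(39, 2) = 39 + 1 = 40

A 2-term AP is any pair of integers, so a monochromatic 2-AP exists iff some colour is used at least twice. With 39 colours, the colouring i ↦ i on {1, ..., 39} uses each colour once, avoiding any monochromatic pair, so W(39, 2) > 39. For {1, ..., 40}, pigeonhole forces two integers of the same colour, which form a monochromatic 2-AP. Hence W(39, 2) = 40.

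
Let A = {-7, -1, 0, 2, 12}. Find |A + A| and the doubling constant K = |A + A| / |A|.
K = |A + A| / |A| = 15/5 = 3

Enumerate A + A = {a + b : a, b ∈ A}. With |A| = 5, there are |A|^2 = 25 ordered sum pairs; collecting distinct values, A + A = {-14, -8, -7, -5, -2, -1, 0, 1, 2, 4, 5, 11, 12, 14, 24}, so |A + A| = 15. Thus K = 15/5 = 3. For comparison, the minimum possible |A + A| over all 5-element sets is 2·5 − 1 = 9 (so min K = 9/5), attained only by arithmetic progressions.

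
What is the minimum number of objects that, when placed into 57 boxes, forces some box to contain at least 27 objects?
n = (27 − 1)·57 + 1 = 1483

By the generalised pigeonhole principle, to guarantee some box contains ≥ r objects we need more than (r − 1) · k objects total. Threshold: n = (r − 1) · k + 1. With r = 27 and k = 57: n = 26 · 57 + 1 = 1482 + 1 = 1483. For n = 1482 = 26 · 57, we can put exactly 26 objects in every box, avoiding 27 in any single one — so 1483 is tight.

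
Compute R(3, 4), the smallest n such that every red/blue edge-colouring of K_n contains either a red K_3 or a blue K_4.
R(3, 4) = 9

Lower bound: an explicit 2-colouring of K_{8} (typically a Paley-type or other structured construction) avoids a red K_3 and a blue K_4, showing R(3, 4) > 8.
Upper bound: the Erdős–Szekeres recurrence R(r, t') ≤ R(r−1, t') + R(r, t'−1) (with the −1 refinement when both summands are even) yields R(3, 4) ≤ 9.
Hence R(3, 4) = 9.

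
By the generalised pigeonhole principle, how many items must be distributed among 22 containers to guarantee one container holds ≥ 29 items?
n = (29 − 1)·22 + 1 = 617

By the generalised pigeonhole principle, to guarantee some box contains ≥ r objects we need more than (r − 1) · k objects total. Threshold: n = (r − 1) · k + 1. With r = 29 and k = 22: n = 28 · 22 + 1 = 616 + 1 = 617. For n = 616 = 28 · 22, we can put exactly 28 objects in every box, avoiding 29 in any single one — so 617 is tight.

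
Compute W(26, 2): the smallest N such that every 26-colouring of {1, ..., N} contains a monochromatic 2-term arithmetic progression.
W(26, 2) = 26 + 1 = 27

A 2-term AP is any pair of integers, so a monochromatic 2-AP exists iff some colour is used at least twice. With 26 colours, the colouring i ↦ i on {1, ..., 26} uses each colour once, avoiding any monochromatic pair, so W(26, 2) > 26. For {1, ..., 27}, pigeonhole forces two integers of the same colour, which form a monochromatic 2-AP. Hence W(26, 2) = 27.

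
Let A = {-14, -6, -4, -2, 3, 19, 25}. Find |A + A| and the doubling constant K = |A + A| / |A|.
K = |A + A| / |A| = 27/7

Enumerate A + A = {a + b : a, b ∈ A}. With |A| = 7, there are |A|^2 = 49 ordered sum pairs; collecting distinct values, A + A = {-28, -20, -18, -16, -12, -11, -10, -8, -6, -4, -3, -1, 1, 5, 6, 11, 13, 15, 17, 19, 21, 22, 23, 28, 38, 44, 50}, so |A + A| = 27. Thus K = 27/7. For comparison, the minimum possible |A + A| over all 7-element sets is 2·7 − 1 = 13 (so min K = 13/7), attained only by arithmetic progressions.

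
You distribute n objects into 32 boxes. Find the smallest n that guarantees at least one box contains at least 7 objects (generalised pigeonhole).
n = (7 − 1)·32 + 1 = 193

By the generalised pigeonhole principle, to guarantee some box contains ≥ r objects we need more than (r − 1) · k objects total. Threshold: n = (r − 1) · k + 1. With r = 7 and k = 32: n = 6 · 32 + 1 = 192 + 1 = 193. For n = 192 = 6 · 32, we can put exactly 6 objects in every box, avoiding 7 in any single one — so 193 is tight.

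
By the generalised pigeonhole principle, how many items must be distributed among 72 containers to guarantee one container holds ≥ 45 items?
n = (45 − 1)·72 + 1 = 3169

By the generalised pigeonhole principle, to guarantee some box contains ≥ r objects we need more than (r − 1) · k objects total. Threshold: n = (r − 1) · k + 1. With r = 45 and k = 72: n = 44 · 72 + 1 = 3168 + 1 = 3169. For n = 3168 = 44 · 72, we can put exactly 44 objects in every box, avoiding 45 in any single one — so 3169 is tight.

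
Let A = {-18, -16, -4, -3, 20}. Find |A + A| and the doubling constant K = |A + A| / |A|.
K = |A + A| / |A| = 15/5 = 3

Enumerate A + A = {a + b : a, b ∈ A}. With |A| = 5, there are |A|^2 = 25 ordered sum pairs; collecting distinct values, A + A = {-36, -34, -32, -22, -21, -20, -19, -8, -7, -6, 2, 4, 16, 17, 40}, so |A + A| = 15. Thus K = 15/5 = 3. For comparison, the minimum possible |A + A| over all 5-element sets is 2·5 − 1 = 9 (so min K = 9/5), attained only by arithmetic progressions.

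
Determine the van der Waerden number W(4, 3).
W(4, 3) = 76

W(4, 3) = 76. The lower bound W(4, 3) > 75 comes from an explicit good 4-colouring of [1, 75]; the upper bound W(4, 3) ≤ 76 was verified by exhaustive search over 4-colourings of [1, 76].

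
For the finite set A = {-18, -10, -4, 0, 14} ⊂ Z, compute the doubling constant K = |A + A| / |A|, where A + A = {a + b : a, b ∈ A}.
K = |A + A| / |A| = 14/5

Enumerate A + A = {a + b : a, b ∈ A}. With |A| = 5, there are |A|^2 = 25 ordered sum pairs; collecting distinct values, A + A = {-36, -28, -22, -20, -18, -14, -10, -8, -4, 0, 4, 10, 14, 28}, so |A + A| = 14. Thus K = 14/5. For comparison, the minimum possible |A + A| over all 5-element sets is 2·5 − 1 = 9 (so min K = 9/5), attained only by arithmetic progressions.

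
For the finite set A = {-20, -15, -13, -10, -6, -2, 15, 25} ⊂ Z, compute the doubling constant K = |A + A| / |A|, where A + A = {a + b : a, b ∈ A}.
K = |A + A| / |A| = 32/8 = 4

Enumerate A + A = {a + b : a, b ∈ A}. With |A| = 8, there are |A|^2 = 64 ordered sum pairs; collecting distinct values, A + A = {-40, -35, -33, -30, -28, -26, -25, -23, -22, -21, -20, -19, -17, -16, -15, -12, -8, -5, -4, 0, 2, 5, 9, 10, 12, 13, 15, 19, 23, 30, 40, 50}, so |A + A| = 32. Thus K = 32/8 = 4. For comparison, the minimum possible |A + A| over all 8-element sets is 2·8 − 1 = 15 (so min K = 15/8), attained only by arithmetic progressions.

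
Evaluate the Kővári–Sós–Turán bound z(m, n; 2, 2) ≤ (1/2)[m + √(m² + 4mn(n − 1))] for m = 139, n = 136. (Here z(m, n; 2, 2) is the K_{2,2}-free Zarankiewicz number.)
z(139, 136; 2, 2) ≤ (1/2)[139 + √(139² + 4·139·136·135)] = (1/2)[139 + √10227481] = 1668.5217

Kővári–Sós–Turán: let r_1, ..., r_139 be the row sums and z = Σ r_i the total number of 1s. Each pair of columns can share at most one row with both entries 1 (else a 2×2 all-ones block appears), so Σ_i C(r_i, 2) ≤ C(136, 2) = 9180. By convexity Σ_i C(r_i, 2) ≥ 139·C(z/139, 2) = z(z − 139)/(2·139), giving z² − 139z − 139·136·135 ≤ 0 and hence z ≤ (1/2)[139 + √(19321 + 4·2552040)] = (1/2)[139 + √10227481] ≈ (1/2)(139 + 3198.0433) = 1668.5217.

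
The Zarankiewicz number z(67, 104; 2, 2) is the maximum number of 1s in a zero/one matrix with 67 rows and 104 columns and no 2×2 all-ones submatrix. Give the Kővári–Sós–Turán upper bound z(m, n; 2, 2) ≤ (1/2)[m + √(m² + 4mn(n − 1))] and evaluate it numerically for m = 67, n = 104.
z(67, 104; 2, 2) ≤ (1/2)[67 + √(67² + 4·67·104·103)] = (1/2)[67 + √2875305] = 881.3362

Kővári–Sós–Turán: let r_1, ..., r_67 be the row sums and z = Σ r_i the total number of 1s. Each pair of columns can share at most one row with both entries 1 (else a 2×2 all-ones block appears), so Σ_i C(r_i, 2) ≤ C(104, 2) = 5356. By convexity Σ_i C(r_i, 2) ≥ 67·C(z/67, 2) = z(z − 67)/(2·67), giving z² − 67z − 67·104·103 ≤ 0 and hence z ≤ (1/2)[67 + √(4489 + 4·717704)] = (1/2)[67 + √2875305] ≈ (1/2)(67 + 1695.6724) = 881.3362.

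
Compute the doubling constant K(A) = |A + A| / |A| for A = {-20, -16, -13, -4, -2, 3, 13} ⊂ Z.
K = |A + A| / |A| = 27/7

Enumerate A + A = {a + b : a, b ∈ A}. With |A| = 7, there are |A|^2 = 49 ordered sum pairs; collecting distinct values, A + A = {-40, -36, -33, -32, -29, -26, -24, -22, -20, -18, -17, -15, -13, -10, -8, -7, -6, -4, -3, -1, 0, 1, 6, 9, 11, 16, 26}, so |A + A| = 27. Thus K = 27/7. For comparison, the minimum possible |A + A| over all 7-element sets is 2·7 − 1 = 13 (so min K = 13/7), attained only by arithmetic progressions.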